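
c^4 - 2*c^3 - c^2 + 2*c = c*(c - 2)*(c - 1)*(c + 1)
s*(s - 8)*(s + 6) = s^3 - 2*s^2 - 48*s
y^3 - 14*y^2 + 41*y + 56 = (y - 8)*(y - 7)*(y + 1)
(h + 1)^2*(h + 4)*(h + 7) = h^4 + 13*h^3 + 51*h^2 + 67*h + 28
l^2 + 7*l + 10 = (l + 2)*(l + 5)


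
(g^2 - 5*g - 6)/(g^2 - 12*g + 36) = (g + 1)/(g - 6)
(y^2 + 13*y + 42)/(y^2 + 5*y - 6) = (y + 7)/(y - 1)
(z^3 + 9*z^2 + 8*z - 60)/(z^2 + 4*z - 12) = z + 5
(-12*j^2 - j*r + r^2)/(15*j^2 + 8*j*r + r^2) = (-4*j + r)/(5*j + r)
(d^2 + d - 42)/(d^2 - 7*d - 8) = (-d^2 - d + 42)/(-d^2 + 7*d + 8)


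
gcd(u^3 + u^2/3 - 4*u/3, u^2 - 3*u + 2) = u - 1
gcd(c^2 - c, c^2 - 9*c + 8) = c - 1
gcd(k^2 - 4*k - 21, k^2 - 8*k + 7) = k - 7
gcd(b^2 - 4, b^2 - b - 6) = b + 2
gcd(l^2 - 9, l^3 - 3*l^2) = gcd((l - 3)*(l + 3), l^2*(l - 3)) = l - 3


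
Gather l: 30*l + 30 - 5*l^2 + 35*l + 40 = -5*l^2 + 65*l + 70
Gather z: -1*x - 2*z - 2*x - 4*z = -3*x - 6*z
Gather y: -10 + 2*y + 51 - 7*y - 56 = -5*y - 15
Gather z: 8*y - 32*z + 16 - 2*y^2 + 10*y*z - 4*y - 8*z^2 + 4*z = -2*y^2 + 4*y - 8*z^2 + z*(10*y - 28) + 16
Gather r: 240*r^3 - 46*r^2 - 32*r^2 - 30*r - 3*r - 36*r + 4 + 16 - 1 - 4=240*r^3 - 78*r^2 - 69*r + 15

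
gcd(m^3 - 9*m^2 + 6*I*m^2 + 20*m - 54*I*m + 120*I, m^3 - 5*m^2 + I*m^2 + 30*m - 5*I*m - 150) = m^2 + m*(-5 + 6*I) - 30*I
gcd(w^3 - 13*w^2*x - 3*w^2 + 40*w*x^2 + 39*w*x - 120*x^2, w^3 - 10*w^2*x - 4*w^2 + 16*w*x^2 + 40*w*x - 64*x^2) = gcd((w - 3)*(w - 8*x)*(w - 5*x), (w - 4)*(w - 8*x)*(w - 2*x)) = -w + 8*x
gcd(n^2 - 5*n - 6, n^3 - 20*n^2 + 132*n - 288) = n - 6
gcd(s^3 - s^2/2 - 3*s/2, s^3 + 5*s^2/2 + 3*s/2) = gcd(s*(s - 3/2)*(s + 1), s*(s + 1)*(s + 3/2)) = s^2 + s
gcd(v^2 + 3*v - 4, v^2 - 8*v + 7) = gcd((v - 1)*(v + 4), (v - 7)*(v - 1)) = v - 1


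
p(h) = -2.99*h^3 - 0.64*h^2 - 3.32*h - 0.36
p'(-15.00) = -2002.37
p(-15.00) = 9996.69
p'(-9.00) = -718.37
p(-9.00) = 2157.39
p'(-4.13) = -151.03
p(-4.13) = 213.07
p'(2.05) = -43.64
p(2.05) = -35.61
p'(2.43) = -59.40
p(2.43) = -55.11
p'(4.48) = -189.09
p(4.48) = -296.93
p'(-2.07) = -39.11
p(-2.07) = 30.29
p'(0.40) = -5.27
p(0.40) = -1.98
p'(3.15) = -96.36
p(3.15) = -110.62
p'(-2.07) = -39.11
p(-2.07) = 30.29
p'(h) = -8.97*h^2 - 1.28*h - 3.32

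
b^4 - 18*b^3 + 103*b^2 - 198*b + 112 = (b - 8)*(b - 7)*(b - 2)*(b - 1)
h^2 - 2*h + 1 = (h - 1)^2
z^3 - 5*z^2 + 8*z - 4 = (z - 2)^2*(z - 1)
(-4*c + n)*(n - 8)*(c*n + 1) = -4*c^2*n^2 + 32*c^2*n + c*n^3 - 8*c*n^2 - 4*c*n + 32*c + n^2 - 8*n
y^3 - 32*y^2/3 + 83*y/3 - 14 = (y - 7)*(y - 3)*(y - 2/3)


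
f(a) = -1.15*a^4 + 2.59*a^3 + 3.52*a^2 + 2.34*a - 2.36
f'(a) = -4.6*a^3 + 7.77*a^2 + 7.04*a + 2.34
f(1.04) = 5.45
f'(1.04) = 12.89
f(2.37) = 21.15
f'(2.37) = 1.43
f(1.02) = 5.19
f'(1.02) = 12.72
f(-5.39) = -1288.91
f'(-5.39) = 910.45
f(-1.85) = -24.51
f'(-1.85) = 45.03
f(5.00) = -297.66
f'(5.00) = -343.21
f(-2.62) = -85.10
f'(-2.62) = 119.96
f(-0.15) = -2.64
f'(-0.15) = 1.47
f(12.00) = -18838.28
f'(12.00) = -6743.10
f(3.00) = 13.12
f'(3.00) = -30.81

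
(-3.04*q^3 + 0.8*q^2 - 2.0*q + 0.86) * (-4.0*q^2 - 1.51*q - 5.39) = 12.16*q^5 + 1.3904*q^4 + 23.1776*q^3 - 4.732*q^2 + 9.4814*q - 4.6354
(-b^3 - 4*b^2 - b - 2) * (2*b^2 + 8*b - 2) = -2*b^5 - 16*b^4 - 32*b^3 - 4*b^2 - 14*b + 4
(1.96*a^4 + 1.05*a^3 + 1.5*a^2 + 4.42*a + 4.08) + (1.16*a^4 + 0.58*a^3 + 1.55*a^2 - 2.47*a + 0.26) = 3.12*a^4 + 1.63*a^3 + 3.05*a^2 + 1.95*a + 4.34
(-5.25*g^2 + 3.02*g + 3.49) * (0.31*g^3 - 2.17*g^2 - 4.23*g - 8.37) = -1.6275*g^5 + 12.3287*g^4 + 16.736*g^3 + 23.5946*g^2 - 40.0401*g - 29.2113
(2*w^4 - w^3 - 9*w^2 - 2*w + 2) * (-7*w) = -14*w^5 + 7*w^4 + 63*w^3 + 14*w^2 - 14*w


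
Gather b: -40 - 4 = -44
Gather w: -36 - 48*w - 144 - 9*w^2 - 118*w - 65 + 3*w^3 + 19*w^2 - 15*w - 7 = 3*w^3 + 10*w^2 - 181*w - 252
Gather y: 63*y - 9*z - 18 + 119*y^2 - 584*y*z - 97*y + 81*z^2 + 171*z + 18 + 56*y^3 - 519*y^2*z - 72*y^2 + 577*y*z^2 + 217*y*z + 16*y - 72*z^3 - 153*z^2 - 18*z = 56*y^3 + y^2*(47 - 519*z) + y*(577*z^2 - 367*z - 18) - 72*z^3 - 72*z^2 + 144*z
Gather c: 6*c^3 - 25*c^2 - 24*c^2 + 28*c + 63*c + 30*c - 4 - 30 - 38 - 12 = 6*c^3 - 49*c^2 + 121*c - 84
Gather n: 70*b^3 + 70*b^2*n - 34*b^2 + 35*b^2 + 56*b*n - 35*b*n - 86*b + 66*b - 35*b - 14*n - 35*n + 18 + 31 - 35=70*b^3 + b^2 - 55*b + n*(70*b^2 + 21*b - 49) + 14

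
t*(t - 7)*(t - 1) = t^3 - 8*t^2 + 7*t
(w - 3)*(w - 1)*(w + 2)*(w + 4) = w^4 + 2*w^3 - 13*w^2 - 14*w + 24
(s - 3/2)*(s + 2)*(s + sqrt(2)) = s^3 + s^2/2 + sqrt(2)*s^2 - 3*s + sqrt(2)*s/2 - 3*sqrt(2)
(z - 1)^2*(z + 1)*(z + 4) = z^4 + 3*z^3 - 5*z^2 - 3*z + 4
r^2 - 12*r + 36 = (r - 6)^2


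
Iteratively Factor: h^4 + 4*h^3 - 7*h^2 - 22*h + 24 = (h + 4)*(h^3 - 7*h + 6) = (h - 2)*(h + 4)*(h^2 + 2*h - 3) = (h - 2)*(h + 3)*(h + 4)*(h - 1)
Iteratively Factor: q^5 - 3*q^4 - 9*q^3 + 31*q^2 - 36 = (q - 2)*(q^4 - q^3 - 11*q^2 + 9*q + 18) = (q - 3)*(q - 2)*(q^3 + 2*q^2 - 5*q - 6) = (q - 3)*(q - 2)*(q + 1)*(q^2 + q - 6) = (q - 3)*(q - 2)^2*(q + 1)*(q + 3)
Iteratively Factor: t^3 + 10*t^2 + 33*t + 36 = (t + 4)*(t^2 + 6*t + 9) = (t + 3)*(t + 4)*(t + 3)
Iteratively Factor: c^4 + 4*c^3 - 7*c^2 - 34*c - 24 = (c - 3)*(c^3 + 7*c^2 + 14*c + 8) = (c - 3)*(c + 4)*(c^2 + 3*c + 2) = (c - 3)*(c + 2)*(c + 4)*(c + 1)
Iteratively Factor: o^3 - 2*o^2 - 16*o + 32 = (o - 2)*(o^2 - 16) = (o - 4)*(o - 2)*(o + 4)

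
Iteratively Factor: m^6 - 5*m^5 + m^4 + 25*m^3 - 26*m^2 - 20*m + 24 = (m - 1)*(m^5 - 4*m^4 - 3*m^3 + 22*m^2 - 4*m - 24) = (m - 3)*(m - 1)*(m^4 - m^3 - 6*m^2 + 4*m + 8) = (m - 3)*(m - 2)*(m - 1)*(m^3 + m^2 - 4*m - 4) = (m - 3)*(m - 2)*(m - 1)*(m + 2)*(m^2 - m - 2) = (m - 3)*(m - 2)*(m - 1)*(m + 1)*(m + 2)*(m - 2)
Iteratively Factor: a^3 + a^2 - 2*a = (a)*(a^2 + a - 2) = a*(a - 1)*(a + 2)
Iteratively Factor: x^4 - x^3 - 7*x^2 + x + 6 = (x - 1)*(x^3 - 7*x - 6) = (x - 1)*(x + 2)*(x^2 - 2*x - 3) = (x - 3)*(x - 1)*(x + 2)*(x + 1)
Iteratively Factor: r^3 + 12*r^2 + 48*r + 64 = (r + 4)*(r^2 + 8*r + 16) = (r + 4)^2*(r + 4)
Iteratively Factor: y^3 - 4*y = (y)*(y^2 - 4) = y*(y - 2)*(y + 2)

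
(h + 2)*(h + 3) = h^2 + 5*h + 6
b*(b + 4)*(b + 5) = b^3 + 9*b^2 + 20*b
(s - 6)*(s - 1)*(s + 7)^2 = s^4 + 7*s^3 - 43*s^2 - 259*s + 294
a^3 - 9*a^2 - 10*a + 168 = (a - 7)*(a - 6)*(a + 4)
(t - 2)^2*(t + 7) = t^3 + 3*t^2 - 24*t + 28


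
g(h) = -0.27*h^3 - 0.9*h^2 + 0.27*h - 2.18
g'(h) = -0.81*h^2 - 1.8*h + 0.27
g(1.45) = -4.50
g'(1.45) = -4.04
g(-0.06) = -2.20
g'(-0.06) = 0.38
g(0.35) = -2.21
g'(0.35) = -0.46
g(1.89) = -6.71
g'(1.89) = -6.03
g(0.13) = -2.16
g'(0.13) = 0.02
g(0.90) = -2.86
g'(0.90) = -2.01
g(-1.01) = -3.09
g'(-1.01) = 1.26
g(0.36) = -2.21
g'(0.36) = -0.48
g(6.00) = -91.28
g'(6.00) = -39.69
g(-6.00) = 22.12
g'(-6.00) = -18.09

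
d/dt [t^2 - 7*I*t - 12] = 2*t - 7*I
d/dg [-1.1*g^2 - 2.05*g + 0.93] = -2.2*g - 2.05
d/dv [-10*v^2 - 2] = -20*v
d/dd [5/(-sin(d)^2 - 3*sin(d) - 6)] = 5*(2*sin(d) + 3)*cos(d)/(sin(d)^2 + 3*sin(d) + 6)^2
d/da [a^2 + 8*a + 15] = 2*a + 8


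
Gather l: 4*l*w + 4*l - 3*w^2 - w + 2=l*(4*w + 4) - 3*w^2 - w + 2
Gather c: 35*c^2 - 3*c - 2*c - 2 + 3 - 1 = 35*c^2 - 5*c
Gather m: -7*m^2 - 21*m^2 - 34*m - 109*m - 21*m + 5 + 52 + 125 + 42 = -28*m^2 - 164*m + 224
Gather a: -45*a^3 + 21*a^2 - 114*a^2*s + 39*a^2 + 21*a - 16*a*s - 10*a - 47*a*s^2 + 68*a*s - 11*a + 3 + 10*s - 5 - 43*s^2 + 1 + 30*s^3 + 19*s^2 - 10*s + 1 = -45*a^3 + a^2*(60 - 114*s) + a*(-47*s^2 + 52*s) + 30*s^3 - 24*s^2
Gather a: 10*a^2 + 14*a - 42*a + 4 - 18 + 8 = 10*a^2 - 28*a - 6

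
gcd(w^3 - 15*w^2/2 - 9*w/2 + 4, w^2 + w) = w + 1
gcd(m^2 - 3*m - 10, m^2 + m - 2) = m + 2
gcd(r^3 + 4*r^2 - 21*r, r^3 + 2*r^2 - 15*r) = r^2 - 3*r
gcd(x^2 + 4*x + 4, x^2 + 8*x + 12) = x + 2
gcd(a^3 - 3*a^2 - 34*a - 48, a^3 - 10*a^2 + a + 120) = a^2 - 5*a - 24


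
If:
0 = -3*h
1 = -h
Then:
No Solution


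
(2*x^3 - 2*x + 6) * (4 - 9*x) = -18*x^4 + 8*x^3 + 18*x^2 - 62*x + 24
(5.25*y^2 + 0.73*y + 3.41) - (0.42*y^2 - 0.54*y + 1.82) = 4.83*y^2 + 1.27*y + 1.59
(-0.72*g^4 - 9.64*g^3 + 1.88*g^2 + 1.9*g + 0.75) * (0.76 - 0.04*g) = 0.0288*g^5 - 0.1616*g^4 - 7.4016*g^3 + 1.3528*g^2 + 1.414*g + 0.57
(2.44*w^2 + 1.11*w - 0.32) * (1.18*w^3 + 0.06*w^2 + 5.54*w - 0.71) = 2.8792*w^5 + 1.4562*w^4 + 13.2066*w^3 + 4.3978*w^2 - 2.5609*w + 0.2272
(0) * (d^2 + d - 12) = 0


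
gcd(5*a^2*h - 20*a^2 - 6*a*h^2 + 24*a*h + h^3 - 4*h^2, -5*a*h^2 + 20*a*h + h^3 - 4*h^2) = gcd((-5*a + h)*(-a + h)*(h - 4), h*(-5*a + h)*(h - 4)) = 5*a*h - 20*a - h^2 + 4*h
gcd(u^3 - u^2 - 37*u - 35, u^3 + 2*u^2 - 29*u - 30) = u + 1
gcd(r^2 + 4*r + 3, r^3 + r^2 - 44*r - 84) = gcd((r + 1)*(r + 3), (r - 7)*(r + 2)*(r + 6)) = 1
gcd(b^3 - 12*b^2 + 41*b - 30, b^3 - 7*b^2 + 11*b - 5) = b^2 - 6*b + 5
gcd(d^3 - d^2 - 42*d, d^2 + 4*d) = d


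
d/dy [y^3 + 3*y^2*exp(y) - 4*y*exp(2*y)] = 3*y^2*exp(y) + 3*y^2 - 8*y*exp(2*y) + 6*y*exp(y) - 4*exp(2*y)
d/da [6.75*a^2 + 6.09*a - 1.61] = 13.5*a + 6.09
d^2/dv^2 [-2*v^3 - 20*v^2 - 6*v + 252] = -12*v - 40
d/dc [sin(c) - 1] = cos(c)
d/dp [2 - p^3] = -3*p^2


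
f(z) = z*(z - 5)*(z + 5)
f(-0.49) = 12.13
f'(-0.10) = -24.97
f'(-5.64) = 70.43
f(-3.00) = 48.00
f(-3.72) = 41.52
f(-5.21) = -11.17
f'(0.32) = -24.69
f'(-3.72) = 16.52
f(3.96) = -36.90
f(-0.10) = 2.50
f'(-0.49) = -24.28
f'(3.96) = 22.04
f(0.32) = -7.97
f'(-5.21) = 56.43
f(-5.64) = -38.41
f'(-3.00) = 2.00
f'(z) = z*(z - 5) + z*(z + 5) + (z - 5)*(z + 5) = 3*z^2 - 25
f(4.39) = -25.15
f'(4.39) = 32.82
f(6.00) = 66.00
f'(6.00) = 83.00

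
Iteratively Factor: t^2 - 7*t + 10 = (t - 5)*(t - 2)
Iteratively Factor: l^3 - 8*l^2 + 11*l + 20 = (l - 4)*(l^2 - 4*l - 5) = (l - 4)*(l + 1)*(l - 5)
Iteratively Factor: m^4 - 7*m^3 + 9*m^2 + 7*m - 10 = (m - 5)*(m^3 - 2*m^2 - m + 2) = (m - 5)*(m - 1)*(m^2 - m - 2) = (m - 5)*(m - 1)*(m + 1)*(m - 2)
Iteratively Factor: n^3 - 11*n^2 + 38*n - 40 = (n - 5)*(n^2 - 6*n + 8) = (n - 5)*(n - 4)*(n - 2)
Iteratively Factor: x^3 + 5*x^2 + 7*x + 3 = (x + 1)*(x^2 + 4*x + 3) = (x + 1)*(x + 3)*(x + 1)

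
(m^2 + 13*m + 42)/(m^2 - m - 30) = (m^2 + 13*m + 42)/(m^2 - m - 30)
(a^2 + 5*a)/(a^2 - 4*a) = (a + 5)/(a - 4)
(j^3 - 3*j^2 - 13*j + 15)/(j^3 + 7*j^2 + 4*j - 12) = (j^2 - 2*j - 15)/(j^2 + 8*j + 12)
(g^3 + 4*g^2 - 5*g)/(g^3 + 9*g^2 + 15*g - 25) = g/(g + 5)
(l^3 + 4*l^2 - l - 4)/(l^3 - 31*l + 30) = (l^2 + 5*l + 4)/(l^2 + l - 30)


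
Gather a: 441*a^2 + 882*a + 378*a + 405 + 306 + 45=441*a^2 + 1260*a + 756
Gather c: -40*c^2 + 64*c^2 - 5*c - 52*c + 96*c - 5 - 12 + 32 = 24*c^2 + 39*c + 15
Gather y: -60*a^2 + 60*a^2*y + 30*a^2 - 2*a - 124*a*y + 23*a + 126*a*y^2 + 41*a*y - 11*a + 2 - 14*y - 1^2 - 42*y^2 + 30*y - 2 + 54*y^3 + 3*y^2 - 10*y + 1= -30*a^2 + 10*a + 54*y^3 + y^2*(126*a - 39) + y*(60*a^2 - 83*a + 6)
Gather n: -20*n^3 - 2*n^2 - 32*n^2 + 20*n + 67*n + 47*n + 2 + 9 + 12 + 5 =-20*n^3 - 34*n^2 + 134*n + 28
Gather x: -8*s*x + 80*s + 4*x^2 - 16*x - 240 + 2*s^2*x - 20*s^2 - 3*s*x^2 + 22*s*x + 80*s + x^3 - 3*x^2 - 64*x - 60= -20*s^2 + 160*s + x^3 + x^2*(1 - 3*s) + x*(2*s^2 + 14*s - 80) - 300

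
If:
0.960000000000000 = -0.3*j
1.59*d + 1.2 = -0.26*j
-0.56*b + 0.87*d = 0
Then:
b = -0.36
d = -0.23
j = -3.20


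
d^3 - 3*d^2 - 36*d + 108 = (d - 6)*(d - 3)*(d + 6)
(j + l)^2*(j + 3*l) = j^3 + 5*j^2*l + 7*j*l^2 + 3*l^3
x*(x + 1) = x^2 + x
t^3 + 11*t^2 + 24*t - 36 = (t - 1)*(t + 6)^2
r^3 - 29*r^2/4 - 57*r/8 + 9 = (r - 8)*(r - 3/4)*(r + 3/2)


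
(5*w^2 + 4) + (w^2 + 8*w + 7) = 6*w^2 + 8*w + 11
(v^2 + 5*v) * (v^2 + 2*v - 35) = v^4 + 7*v^3 - 25*v^2 - 175*v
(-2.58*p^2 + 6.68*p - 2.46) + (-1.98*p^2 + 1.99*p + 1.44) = -4.56*p^2 + 8.67*p - 1.02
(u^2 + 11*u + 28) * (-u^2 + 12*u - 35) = -u^4 + u^3 + 69*u^2 - 49*u - 980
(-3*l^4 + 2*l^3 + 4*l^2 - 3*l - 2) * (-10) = 30*l^4 - 20*l^3 - 40*l^2 + 30*l + 20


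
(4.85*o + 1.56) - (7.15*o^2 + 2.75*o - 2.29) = -7.15*o^2 + 2.1*o + 3.85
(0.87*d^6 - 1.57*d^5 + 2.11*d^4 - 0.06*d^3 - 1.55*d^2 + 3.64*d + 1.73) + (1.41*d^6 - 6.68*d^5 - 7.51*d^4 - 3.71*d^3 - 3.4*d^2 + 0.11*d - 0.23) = 2.28*d^6 - 8.25*d^5 - 5.4*d^4 - 3.77*d^3 - 4.95*d^2 + 3.75*d + 1.5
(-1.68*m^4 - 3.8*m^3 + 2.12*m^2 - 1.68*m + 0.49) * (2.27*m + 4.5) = -3.8136*m^5 - 16.186*m^4 - 12.2876*m^3 + 5.7264*m^2 - 6.4477*m + 2.205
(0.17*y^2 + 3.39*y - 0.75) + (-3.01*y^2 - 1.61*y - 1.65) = -2.84*y^2 + 1.78*y - 2.4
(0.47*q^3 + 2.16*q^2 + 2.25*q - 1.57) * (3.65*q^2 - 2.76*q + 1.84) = 1.7155*q^5 + 6.5868*q^4 + 3.1157*q^3 - 7.9661*q^2 + 8.4732*q - 2.8888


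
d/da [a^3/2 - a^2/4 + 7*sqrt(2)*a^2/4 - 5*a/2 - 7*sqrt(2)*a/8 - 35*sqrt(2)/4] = 3*a^2/2 - a/2 + 7*sqrt(2)*a/2 - 5/2 - 7*sqrt(2)/8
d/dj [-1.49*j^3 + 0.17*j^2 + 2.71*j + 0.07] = -4.47*j^2 + 0.34*j + 2.71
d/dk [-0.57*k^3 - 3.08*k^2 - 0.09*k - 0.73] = -1.71*k^2 - 6.16*k - 0.09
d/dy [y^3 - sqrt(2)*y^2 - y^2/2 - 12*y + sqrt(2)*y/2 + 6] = 3*y^2 - 2*sqrt(2)*y - y - 12 + sqrt(2)/2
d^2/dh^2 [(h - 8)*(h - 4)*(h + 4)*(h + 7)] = 12*h^2 - 6*h - 144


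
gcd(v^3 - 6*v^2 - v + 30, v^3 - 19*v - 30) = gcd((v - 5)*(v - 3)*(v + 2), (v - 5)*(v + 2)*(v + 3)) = v^2 - 3*v - 10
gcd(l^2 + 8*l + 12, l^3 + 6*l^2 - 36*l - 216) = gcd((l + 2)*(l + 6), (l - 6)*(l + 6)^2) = l + 6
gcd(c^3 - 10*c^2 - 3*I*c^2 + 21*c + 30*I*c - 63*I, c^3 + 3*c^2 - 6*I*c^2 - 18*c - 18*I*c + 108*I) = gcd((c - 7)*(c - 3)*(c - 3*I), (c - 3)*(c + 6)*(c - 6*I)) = c - 3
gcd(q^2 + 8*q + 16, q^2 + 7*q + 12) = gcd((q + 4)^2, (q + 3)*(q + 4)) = q + 4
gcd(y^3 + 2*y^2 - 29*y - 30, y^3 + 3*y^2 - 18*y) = y + 6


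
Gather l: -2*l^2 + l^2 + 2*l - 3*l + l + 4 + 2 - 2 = 4 - l^2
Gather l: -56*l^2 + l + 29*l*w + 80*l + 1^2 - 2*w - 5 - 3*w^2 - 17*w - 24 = -56*l^2 + l*(29*w + 81) - 3*w^2 - 19*w - 28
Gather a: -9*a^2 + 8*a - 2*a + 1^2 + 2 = -9*a^2 + 6*a + 3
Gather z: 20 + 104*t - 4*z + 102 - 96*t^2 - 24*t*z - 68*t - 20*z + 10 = -96*t^2 + 36*t + z*(-24*t - 24) + 132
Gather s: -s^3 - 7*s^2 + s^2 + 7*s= -s^3 - 6*s^2 + 7*s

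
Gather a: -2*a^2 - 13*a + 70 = -2*a^2 - 13*a + 70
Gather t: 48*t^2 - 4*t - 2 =48*t^2 - 4*t - 2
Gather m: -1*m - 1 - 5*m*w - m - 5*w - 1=m*(-5*w - 2) - 5*w - 2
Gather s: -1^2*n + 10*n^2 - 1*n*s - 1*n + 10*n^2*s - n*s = 10*n^2 - 2*n + s*(10*n^2 - 2*n)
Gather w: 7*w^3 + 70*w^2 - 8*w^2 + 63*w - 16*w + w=7*w^3 + 62*w^2 + 48*w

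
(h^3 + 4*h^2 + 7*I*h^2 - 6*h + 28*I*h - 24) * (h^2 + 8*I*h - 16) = h^5 + 4*h^4 + 15*I*h^4 - 78*h^3 + 60*I*h^3 - 312*h^2 - 160*I*h^2 + 96*h - 640*I*h + 384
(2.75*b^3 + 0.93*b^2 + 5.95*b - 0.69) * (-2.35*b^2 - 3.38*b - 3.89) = -6.4625*b^5 - 11.4805*b^4 - 27.8234*b^3 - 22.1072*b^2 - 20.8133*b + 2.6841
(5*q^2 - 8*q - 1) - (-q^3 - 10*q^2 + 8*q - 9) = q^3 + 15*q^2 - 16*q + 8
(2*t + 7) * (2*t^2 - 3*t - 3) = 4*t^3 + 8*t^2 - 27*t - 21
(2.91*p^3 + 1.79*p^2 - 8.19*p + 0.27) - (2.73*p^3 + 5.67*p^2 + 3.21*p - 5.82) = 0.18*p^3 - 3.88*p^2 - 11.4*p + 6.09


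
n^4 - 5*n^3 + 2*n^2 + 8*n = n*(n - 4)*(n - 2)*(n + 1)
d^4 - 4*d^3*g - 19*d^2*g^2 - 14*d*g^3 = d*(d - 7*g)*(d + g)*(d + 2*g)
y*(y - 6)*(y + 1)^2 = y^4 - 4*y^3 - 11*y^2 - 6*y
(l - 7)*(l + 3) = l^2 - 4*l - 21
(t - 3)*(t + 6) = t^2 + 3*t - 18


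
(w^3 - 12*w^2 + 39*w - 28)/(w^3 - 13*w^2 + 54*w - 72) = (w^2 - 8*w + 7)/(w^2 - 9*w + 18)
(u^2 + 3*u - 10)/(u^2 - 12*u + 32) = (u^2 + 3*u - 10)/(u^2 - 12*u + 32)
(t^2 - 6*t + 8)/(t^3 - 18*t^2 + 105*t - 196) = (t - 2)/(t^2 - 14*t + 49)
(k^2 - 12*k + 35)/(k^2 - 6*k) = (k^2 - 12*k + 35)/(k*(k - 6))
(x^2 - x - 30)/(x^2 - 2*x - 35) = (x - 6)/(x - 7)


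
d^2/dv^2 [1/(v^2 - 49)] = 2*(3*v^2 + 49)/(v^2 - 49)^3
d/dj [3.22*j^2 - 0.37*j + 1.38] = 6.44*j - 0.37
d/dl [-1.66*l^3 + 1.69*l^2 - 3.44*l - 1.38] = -4.98*l^2 + 3.38*l - 3.44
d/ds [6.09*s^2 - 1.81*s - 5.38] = 12.18*s - 1.81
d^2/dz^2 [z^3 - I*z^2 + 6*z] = 6*z - 2*I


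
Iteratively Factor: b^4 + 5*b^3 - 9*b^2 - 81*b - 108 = (b - 4)*(b^3 + 9*b^2 + 27*b + 27) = (b - 4)*(b + 3)*(b^2 + 6*b + 9) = (b - 4)*(b + 3)^2*(b + 3)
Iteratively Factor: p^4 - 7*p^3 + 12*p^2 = (p - 4)*(p^3 - 3*p^2) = (p - 4)*(p - 3)*(p^2) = p*(p - 4)*(p - 3)*(p)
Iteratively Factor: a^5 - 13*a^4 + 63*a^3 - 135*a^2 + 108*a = (a - 3)*(a^4 - 10*a^3 + 33*a^2 - 36*a) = (a - 3)^2*(a^3 - 7*a^2 + 12*a) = (a - 4)*(a - 3)^2*(a^2 - 3*a) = (a - 4)*(a - 3)^3*(a)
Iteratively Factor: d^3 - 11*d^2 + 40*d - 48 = (d - 4)*(d^2 - 7*d + 12) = (d - 4)^2*(d - 3)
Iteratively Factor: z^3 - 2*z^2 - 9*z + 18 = (z - 2)*(z^2 - 9) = (z - 2)*(z + 3)*(z - 3)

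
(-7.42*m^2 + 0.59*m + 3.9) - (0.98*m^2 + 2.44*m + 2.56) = -8.4*m^2 - 1.85*m + 1.34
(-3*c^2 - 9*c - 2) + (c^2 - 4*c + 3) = -2*c^2 - 13*c + 1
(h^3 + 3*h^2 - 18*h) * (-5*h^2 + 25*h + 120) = -5*h^5 + 10*h^4 + 285*h^3 - 90*h^2 - 2160*h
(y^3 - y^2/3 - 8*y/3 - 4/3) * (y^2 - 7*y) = y^5 - 22*y^4/3 - y^3/3 + 52*y^2/3 + 28*y/3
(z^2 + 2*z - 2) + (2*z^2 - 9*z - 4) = 3*z^2 - 7*z - 6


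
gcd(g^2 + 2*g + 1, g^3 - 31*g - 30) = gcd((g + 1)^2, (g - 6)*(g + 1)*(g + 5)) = g + 1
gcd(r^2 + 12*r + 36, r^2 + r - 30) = r + 6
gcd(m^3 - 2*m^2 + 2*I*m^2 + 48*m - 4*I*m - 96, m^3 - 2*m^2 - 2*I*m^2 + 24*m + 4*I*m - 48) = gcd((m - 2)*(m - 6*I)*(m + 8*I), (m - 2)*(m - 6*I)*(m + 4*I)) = m^2 + m*(-2 - 6*I) + 12*I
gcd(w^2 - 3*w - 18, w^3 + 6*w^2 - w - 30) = w + 3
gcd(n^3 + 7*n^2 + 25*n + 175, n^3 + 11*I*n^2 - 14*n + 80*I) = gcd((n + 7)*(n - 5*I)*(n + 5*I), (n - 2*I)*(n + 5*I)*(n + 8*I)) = n + 5*I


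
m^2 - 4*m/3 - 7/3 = (m - 7/3)*(m + 1)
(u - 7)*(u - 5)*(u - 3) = u^3 - 15*u^2 + 71*u - 105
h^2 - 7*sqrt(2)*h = h*(h - 7*sqrt(2))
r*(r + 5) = r^2 + 5*r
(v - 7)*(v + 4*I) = v^2 - 7*v + 4*I*v - 28*I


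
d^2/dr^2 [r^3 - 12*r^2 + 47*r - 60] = 6*r - 24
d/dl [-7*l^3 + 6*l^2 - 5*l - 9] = -21*l^2 + 12*l - 5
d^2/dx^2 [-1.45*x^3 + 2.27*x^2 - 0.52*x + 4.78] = 4.54 - 8.7*x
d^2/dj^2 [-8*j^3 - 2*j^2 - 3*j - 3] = -48*j - 4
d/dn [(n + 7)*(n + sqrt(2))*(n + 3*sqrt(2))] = 3*n^2 + 8*sqrt(2)*n + 14*n + 6 + 28*sqrt(2)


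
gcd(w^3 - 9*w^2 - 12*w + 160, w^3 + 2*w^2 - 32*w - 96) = w + 4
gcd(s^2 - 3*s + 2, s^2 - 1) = s - 1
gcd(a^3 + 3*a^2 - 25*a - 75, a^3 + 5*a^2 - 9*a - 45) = a^2 + 8*a + 15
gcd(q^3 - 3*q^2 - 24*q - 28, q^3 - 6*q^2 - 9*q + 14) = q^2 - 5*q - 14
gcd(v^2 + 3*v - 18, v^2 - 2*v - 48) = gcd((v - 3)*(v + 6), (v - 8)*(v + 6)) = v + 6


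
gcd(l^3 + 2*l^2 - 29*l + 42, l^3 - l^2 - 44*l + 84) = l^2 + 5*l - 14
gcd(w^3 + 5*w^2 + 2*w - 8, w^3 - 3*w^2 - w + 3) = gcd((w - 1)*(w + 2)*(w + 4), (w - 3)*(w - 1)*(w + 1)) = w - 1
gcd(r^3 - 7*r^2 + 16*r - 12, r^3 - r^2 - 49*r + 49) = 1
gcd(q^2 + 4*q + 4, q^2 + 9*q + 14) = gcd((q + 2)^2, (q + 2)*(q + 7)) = q + 2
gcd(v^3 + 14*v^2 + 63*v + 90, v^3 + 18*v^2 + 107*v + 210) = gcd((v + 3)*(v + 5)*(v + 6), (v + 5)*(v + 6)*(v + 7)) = v^2 + 11*v + 30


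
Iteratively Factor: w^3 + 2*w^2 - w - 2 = (w + 2)*(w^2 - 1) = (w - 1)*(w + 2)*(w + 1)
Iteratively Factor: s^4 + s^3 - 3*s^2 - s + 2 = (s - 1)*(s^3 + 2*s^2 - s - 2) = (s - 1)^2*(s^2 + 3*s + 2) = (s - 1)^2*(s + 1)*(s + 2)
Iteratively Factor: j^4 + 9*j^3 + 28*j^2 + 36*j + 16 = (j + 2)*(j^3 + 7*j^2 + 14*j + 8) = (j + 2)*(j + 4)*(j^2 + 3*j + 2) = (j + 1)*(j + 2)*(j + 4)*(j + 2)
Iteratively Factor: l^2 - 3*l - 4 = (l + 1)*(l - 4)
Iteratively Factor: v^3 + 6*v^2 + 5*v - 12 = (v - 1)*(v^2 + 7*v + 12) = (v - 1)*(v + 4)*(v + 3)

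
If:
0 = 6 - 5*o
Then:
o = 6/5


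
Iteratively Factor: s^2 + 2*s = (s + 2)*(s)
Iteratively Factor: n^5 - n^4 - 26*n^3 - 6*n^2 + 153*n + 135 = (n - 3)*(n^4 + 2*n^3 - 20*n^2 - 66*n - 45) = (n - 3)*(n + 3)*(n^3 - n^2 - 17*n - 15) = (n - 3)*(n + 3)^2*(n^2 - 4*n - 5) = (n - 5)*(n - 3)*(n + 3)^2*(n + 1)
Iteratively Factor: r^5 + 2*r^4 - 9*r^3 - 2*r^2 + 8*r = (r + 1)*(r^4 + r^3 - 10*r^2 + 8*r) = (r - 1)*(r + 1)*(r^3 + 2*r^2 - 8*r) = r*(r - 1)*(r + 1)*(r^2 + 2*r - 8) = r*(r - 2)*(r - 1)*(r + 1)*(r + 4)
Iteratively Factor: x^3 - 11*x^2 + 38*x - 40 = (x - 2)*(x^2 - 9*x + 20) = (x - 4)*(x - 2)*(x - 5)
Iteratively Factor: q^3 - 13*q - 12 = (q + 3)*(q^2 - 3*q - 4) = (q + 1)*(q + 3)*(q - 4)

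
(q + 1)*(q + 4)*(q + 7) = q^3 + 12*q^2 + 39*q + 28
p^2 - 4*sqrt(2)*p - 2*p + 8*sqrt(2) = (p - 2)*(p - 4*sqrt(2))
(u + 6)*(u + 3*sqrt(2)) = u^2 + 3*sqrt(2)*u + 6*u + 18*sqrt(2)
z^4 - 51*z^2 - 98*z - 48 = (z - 8)*(z + 1)^2*(z + 6)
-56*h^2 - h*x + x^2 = (-8*h + x)*(7*h + x)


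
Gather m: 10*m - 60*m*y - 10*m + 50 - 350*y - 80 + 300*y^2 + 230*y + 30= -60*m*y + 300*y^2 - 120*y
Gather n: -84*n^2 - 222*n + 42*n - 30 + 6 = -84*n^2 - 180*n - 24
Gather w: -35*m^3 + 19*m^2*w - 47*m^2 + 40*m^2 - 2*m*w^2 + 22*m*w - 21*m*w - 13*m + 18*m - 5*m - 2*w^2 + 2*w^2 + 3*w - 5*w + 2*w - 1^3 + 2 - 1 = -35*m^3 - 7*m^2 - 2*m*w^2 + w*(19*m^2 + m)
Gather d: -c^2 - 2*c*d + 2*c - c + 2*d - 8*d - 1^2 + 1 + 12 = -c^2 + c + d*(-2*c - 6) + 12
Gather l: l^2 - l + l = l^2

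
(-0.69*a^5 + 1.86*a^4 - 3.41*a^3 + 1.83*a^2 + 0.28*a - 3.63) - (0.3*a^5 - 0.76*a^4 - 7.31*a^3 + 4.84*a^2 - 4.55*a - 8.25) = -0.99*a^5 + 2.62*a^4 + 3.9*a^3 - 3.01*a^2 + 4.83*a + 4.62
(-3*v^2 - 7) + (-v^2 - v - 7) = -4*v^2 - v - 14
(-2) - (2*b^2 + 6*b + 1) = -2*b^2 - 6*b - 3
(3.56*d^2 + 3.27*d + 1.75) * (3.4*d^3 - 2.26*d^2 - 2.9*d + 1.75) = 12.104*d^5 + 3.0724*d^4 - 11.7642*d^3 - 7.208*d^2 + 0.6475*d + 3.0625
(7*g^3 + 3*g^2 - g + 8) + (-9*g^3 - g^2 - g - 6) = -2*g^3 + 2*g^2 - 2*g + 2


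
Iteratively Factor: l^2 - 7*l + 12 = (l - 4)*(l - 3)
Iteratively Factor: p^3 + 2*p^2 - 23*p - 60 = (p + 3)*(p^2 - p - 20) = (p - 5)*(p + 3)*(p + 4)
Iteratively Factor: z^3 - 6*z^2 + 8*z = (z - 4)*(z^2 - 2*z) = z*(z - 4)*(z - 2)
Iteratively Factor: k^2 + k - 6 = (k - 2)*(k + 3)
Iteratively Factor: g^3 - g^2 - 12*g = (g + 3)*(g^2 - 4*g) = (g - 4)*(g + 3)*(g)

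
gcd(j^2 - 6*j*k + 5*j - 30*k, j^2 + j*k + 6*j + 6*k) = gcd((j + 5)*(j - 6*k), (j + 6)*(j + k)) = 1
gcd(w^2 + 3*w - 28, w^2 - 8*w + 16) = w - 4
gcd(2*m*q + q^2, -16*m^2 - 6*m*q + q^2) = 2*m + q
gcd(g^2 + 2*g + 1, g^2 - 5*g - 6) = g + 1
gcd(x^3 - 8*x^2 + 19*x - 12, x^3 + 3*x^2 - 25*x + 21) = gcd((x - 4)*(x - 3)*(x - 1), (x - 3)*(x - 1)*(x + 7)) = x^2 - 4*x + 3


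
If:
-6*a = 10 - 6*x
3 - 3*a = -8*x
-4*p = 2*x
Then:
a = -49/15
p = 4/5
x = -8/5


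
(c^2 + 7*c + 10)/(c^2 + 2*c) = (c + 5)/c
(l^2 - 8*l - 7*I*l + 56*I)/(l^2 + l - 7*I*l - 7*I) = (l - 8)/(l + 1)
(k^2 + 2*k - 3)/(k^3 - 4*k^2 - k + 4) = (k + 3)/(k^2 - 3*k - 4)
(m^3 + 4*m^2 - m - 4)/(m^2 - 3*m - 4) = (m^2 + 3*m - 4)/(m - 4)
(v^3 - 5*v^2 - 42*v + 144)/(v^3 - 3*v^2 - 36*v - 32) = (v^2 + 3*v - 18)/(v^2 + 5*v + 4)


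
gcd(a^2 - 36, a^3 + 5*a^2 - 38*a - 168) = a - 6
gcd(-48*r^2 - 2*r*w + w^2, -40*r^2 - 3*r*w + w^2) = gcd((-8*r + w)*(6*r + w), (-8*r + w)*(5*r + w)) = 8*r - w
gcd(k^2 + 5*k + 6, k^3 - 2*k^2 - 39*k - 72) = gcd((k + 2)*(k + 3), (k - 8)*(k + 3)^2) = k + 3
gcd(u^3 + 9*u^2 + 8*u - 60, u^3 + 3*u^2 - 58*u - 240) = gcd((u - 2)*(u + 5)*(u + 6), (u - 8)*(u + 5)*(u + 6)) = u^2 + 11*u + 30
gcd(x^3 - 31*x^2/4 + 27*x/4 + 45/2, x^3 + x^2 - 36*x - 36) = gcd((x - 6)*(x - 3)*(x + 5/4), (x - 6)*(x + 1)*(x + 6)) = x - 6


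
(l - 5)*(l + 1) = l^2 - 4*l - 5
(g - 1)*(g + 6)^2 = g^3 + 11*g^2 + 24*g - 36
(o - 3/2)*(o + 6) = o^2 + 9*o/2 - 9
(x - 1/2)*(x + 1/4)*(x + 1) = x^3 + 3*x^2/4 - 3*x/8 - 1/8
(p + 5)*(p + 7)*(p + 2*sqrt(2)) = p^3 + 2*sqrt(2)*p^2 + 12*p^2 + 24*sqrt(2)*p + 35*p + 70*sqrt(2)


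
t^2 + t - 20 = (t - 4)*(t + 5)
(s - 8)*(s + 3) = s^2 - 5*s - 24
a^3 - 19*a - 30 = (a - 5)*(a + 2)*(a + 3)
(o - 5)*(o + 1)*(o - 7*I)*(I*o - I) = I*o^4 + 7*o^3 - 5*I*o^3 - 35*o^2 - I*o^2 - 7*o + 5*I*o + 35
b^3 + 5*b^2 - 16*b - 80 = (b - 4)*(b + 4)*(b + 5)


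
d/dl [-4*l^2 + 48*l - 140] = 48 - 8*l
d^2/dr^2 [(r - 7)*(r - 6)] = 2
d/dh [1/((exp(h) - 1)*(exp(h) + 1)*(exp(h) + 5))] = -((exp(h) - 1)*(exp(h) + 1) + (exp(h) - 1)*(exp(h) + 5) + (exp(h) + 1)*(exp(h) + 5))/(4*(exp(h) - 1)^2*(exp(h) + 5)^2*cosh(h/2)^2)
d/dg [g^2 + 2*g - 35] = 2*g + 2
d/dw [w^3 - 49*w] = 3*w^2 - 49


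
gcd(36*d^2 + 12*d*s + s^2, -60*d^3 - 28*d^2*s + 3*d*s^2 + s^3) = 6*d + s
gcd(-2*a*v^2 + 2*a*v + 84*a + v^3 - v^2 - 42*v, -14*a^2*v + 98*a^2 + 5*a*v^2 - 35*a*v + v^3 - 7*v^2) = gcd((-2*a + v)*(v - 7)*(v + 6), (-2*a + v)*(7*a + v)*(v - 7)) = -2*a*v + 14*a + v^2 - 7*v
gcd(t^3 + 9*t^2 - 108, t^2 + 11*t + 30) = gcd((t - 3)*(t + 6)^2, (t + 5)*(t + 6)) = t + 6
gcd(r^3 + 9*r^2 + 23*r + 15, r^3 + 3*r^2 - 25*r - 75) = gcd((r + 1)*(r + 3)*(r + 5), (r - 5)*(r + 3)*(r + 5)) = r^2 + 8*r + 15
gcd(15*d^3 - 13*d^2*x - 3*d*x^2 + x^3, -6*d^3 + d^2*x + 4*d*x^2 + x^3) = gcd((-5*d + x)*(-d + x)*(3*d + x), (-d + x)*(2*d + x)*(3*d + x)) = -3*d^2 + 2*d*x + x^2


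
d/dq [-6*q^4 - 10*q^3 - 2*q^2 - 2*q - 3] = -24*q^3 - 30*q^2 - 4*q - 2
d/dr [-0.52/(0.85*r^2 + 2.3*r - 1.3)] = (0.884*r + 1.196)/(0.85*r^2 + 2.3*r - 1.3)^2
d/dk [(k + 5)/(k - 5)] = -10/(k - 5)^2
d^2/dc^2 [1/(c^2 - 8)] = 2*(3*c^2 + 8)/(c^2 - 8)^3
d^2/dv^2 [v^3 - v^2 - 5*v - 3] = 6*v - 2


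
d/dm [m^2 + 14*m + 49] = 2*m + 14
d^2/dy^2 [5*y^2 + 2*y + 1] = 10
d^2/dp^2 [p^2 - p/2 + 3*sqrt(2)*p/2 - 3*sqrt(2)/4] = 2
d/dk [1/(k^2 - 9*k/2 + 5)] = 2*(9 - 4*k)/(2*k^2 - 9*k + 10)^2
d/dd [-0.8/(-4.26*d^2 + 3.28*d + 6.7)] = (2.624 - 6.816*d)/(-4.26*d^2 + 3.28*d + 6.7)^2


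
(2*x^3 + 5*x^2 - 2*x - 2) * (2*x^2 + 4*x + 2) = 4*x^5 + 18*x^4 + 20*x^3 - 2*x^2 - 12*x - 4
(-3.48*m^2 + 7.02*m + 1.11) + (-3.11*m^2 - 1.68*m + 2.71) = -6.59*m^2 + 5.34*m + 3.82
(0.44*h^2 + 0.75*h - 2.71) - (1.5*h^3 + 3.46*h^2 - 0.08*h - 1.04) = -1.5*h^3 - 3.02*h^2 + 0.83*h - 1.67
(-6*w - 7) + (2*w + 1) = -4*w - 6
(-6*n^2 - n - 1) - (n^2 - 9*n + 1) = -7*n^2 + 8*n - 2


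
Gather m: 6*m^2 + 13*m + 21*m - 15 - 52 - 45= 6*m^2 + 34*m - 112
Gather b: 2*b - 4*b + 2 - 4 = -2*b - 2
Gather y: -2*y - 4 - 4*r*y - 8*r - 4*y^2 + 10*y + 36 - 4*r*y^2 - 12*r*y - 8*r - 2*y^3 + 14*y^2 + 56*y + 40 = -16*r - 2*y^3 + y^2*(10 - 4*r) + y*(64 - 16*r) + 72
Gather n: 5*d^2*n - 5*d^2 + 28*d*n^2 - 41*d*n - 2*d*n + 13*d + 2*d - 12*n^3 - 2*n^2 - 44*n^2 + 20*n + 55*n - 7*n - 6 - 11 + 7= -5*d^2 + 15*d - 12*n^3 + n^2*(28*d - 46) + n*(5*d^2 - 43*d + 68) - 10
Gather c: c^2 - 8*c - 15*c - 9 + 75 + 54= c^2 - 23*c + 120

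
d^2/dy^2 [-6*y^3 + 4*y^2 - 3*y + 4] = 8 - 36*y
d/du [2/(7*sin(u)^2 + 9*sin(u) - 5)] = -2*(14*sin(u) + 9)*cos(u)/(7*sin(u)^2 + 9*sin(u) - 5)^2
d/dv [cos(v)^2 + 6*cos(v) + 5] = -2*(cos(v) + 3)*sin(v)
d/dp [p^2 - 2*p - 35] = 2*p - 2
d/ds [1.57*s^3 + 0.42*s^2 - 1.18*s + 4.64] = 4.71*s^2 + 0.84*s - 1.18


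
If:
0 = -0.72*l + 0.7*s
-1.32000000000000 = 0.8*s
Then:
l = -1.60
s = -1.65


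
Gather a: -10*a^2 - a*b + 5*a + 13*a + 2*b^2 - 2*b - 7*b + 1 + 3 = -10*a^2 + a*(18 - b) + 2*b^2 - 9*b + 4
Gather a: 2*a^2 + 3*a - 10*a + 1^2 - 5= 2*a^2 - 7*a - 4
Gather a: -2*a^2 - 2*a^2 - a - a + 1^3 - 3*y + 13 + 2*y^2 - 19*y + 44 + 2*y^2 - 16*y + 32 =-4*a^2 - 2*a + 4*y^2 - 38*y + 90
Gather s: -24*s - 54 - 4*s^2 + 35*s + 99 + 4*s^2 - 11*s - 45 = 0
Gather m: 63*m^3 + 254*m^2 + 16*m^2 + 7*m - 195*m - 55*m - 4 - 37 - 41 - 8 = 63*m^3 + 270*m^2 - 243*m - 90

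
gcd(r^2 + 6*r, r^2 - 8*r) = r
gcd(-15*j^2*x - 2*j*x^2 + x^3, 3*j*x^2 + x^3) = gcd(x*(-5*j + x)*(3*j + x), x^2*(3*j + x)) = 3*j*x + x^2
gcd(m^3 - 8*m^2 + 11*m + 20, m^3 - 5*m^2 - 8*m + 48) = m - 4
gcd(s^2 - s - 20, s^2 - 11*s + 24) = 1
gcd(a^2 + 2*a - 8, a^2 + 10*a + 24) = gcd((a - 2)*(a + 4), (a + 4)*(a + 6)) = a + 4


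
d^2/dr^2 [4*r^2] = 8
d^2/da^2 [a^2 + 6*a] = 2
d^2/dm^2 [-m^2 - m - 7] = -2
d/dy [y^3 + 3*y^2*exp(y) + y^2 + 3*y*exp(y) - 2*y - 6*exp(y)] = 3*y^2*exp(y) + 3*y^2 + 9*y*exp(y) + 2*y - 3*exp(y) - 2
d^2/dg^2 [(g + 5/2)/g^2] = (2*g + 15)/g^4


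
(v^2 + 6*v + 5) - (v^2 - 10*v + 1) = 16*v + 4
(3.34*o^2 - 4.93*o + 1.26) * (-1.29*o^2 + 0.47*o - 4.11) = -4.3086*o^4 + 7.9295*o^3 - 17.6699*o^2 + 20.8545*o - 5.1786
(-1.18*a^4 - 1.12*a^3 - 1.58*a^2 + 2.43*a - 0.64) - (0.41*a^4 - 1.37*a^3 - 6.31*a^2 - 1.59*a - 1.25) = -1.59*a^4 + 0.25*a^3 + 4.73*a^2 + 4.02*a + 0.61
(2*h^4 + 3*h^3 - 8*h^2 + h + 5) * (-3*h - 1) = -6*h^5 - 11*h^4 + 21*h^3 + 5*h^2 - 16*h - 5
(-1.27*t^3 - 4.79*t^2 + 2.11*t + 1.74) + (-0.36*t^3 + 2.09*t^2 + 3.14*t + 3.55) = -1.63*t^3 - 2.7*t^2 + 5.25*t + 5.29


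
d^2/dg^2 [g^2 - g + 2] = 2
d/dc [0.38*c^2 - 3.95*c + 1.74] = 0.76*c - 3.95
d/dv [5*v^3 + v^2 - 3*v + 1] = 15*v^2 + 2*v - 3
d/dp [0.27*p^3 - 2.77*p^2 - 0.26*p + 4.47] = 0.81*p^2 - 5.54*p - 0.26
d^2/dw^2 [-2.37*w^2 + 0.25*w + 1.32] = -4.74000000000000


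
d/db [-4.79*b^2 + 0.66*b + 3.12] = 0.66 - 9.58*b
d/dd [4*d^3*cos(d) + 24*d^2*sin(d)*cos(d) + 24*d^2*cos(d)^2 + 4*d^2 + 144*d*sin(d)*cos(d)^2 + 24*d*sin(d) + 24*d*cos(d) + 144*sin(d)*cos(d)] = -4*d^3*sin(d) + 12*d^2*cos(d) + 24*sqrt(2)*d^2*cos(2*d + pi/4) - 24*d*sin(d) + 24*sqrt(2)*d*sin(2*d + pi/4) + 60*d*cos(d) + 108*d*cos(3*d) + 32*d + 60*sin(d) + 36*sin(3*d) + 24*cos(d) + 144*cos(2*d)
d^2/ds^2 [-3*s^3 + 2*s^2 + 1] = 4 - 18*s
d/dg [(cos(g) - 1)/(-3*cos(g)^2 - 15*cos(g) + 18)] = -sin(g)/(3*(cos(g) + 6)^2)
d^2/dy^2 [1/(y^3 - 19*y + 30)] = 2*(-3*y*(y^3 - 19*y + 30) + (3*y^2 - 19)^2)/(y^3 - 19*y + 30)^3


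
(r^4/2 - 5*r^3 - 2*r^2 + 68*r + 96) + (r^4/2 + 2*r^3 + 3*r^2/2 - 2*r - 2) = r^4 - 3*r^3 - r^2/2 + 66*r + 94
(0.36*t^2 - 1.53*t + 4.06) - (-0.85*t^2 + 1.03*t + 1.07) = 1.21*t^2 - 2.56*t + 2.99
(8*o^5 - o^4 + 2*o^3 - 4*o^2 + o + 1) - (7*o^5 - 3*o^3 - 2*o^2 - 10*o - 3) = o^5 - o^4 + 5*o^3 - 2*o^2 + 11*o + 4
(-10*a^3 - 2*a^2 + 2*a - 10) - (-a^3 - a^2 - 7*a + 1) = -9*a^3 - a^2 + 9*a - 11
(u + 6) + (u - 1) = 2*u + 5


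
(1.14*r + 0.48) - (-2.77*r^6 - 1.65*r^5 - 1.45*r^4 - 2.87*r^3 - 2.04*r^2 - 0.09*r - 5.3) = 2.77*r^6 + 1.65*r^5 + 1.45*r^4 + 2.87*r^3 + 2.04*r^2 + 1.23*r + 5.78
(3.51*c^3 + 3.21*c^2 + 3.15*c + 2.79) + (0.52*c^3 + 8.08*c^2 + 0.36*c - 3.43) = 4.03*c^3 + 11.29*c^2 + 3.51*c - 0.64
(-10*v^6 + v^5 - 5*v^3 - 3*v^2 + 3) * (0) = 0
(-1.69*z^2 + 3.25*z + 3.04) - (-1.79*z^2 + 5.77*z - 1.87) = 0.1*z^2 - 2.52*z + 4.91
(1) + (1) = 2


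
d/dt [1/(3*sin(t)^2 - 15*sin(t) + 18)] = (5 - 2*sin(t))*cos(t)/(3*(sin(t)^2 - 5*sin(t) + 6)^2)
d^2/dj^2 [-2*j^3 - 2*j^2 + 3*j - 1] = -12*j - 4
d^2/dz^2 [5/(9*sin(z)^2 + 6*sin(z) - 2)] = 30*(-54*sin(z)^4 - 27*sin(z)^3 + 63*sin(z)^2 + 52*sin(z) + 18)/(9*sin(z)^2 + 6*sin(z) - 2)^3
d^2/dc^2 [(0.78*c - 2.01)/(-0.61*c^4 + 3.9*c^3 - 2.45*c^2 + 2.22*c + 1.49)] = (-3.482856*c^7 + 44.64834*c^6 - 221.63076*c^5 + 459.315954*c^4 - 328.212828*c^3 + 253.119258*c^2 - 152.75934*c + 39.647346)/(0.226981*c^12 - 4.35357*c^11 + 30.569235*c^10 - 96.768486*c^9 + 152.803068*c^8 - 170.16633*c^7 + 69.648167*c^6 - 0.110682000000015*c^5 - 63.947172*c^4 + 11.708442*c^3 - 5.712213*c^2 - 14.785866*c - 3.307949)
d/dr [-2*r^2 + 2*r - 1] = 2 - 4*r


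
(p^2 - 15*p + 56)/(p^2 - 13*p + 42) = (p - 8)/(p - 6)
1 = 1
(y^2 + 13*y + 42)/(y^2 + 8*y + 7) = (y + 6)/(y + 1)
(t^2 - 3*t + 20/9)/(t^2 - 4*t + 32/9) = (3*t - 5)/(3*t - 8)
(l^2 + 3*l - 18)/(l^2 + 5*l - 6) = (l - 3)/(l - 1)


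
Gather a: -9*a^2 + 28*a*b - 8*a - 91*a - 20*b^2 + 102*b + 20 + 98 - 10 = -9*a^2 + a*(28*b - 99) - 20*b^2 + 102*b + 108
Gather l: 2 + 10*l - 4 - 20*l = -10*l - 2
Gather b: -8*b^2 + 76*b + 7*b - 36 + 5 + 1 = -8*b^2 + 83*b - 30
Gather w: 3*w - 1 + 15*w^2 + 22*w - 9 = 15*w^2 + 25*w - 10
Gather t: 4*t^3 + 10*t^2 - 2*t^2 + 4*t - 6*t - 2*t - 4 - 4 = 4*t^3 + 8*t^2 - 4*t - 8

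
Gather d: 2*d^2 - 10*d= 2*d^2 - 10*d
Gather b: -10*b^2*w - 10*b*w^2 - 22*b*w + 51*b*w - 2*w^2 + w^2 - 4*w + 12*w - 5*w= -10*b^2*w + b*(-10*w^2 + 29*w) - w^2 + 3*w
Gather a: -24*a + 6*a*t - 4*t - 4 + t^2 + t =a*(6*t - 24) + t^2 - 3*t - 4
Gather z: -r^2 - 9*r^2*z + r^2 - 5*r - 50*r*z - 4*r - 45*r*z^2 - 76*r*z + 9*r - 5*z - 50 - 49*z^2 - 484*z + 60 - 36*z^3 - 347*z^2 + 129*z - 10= -36*z^3 + z^2*(-45*r - 396) + z*(-9*r^2 - 126*r - 360)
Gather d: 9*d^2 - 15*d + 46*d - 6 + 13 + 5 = 9*d^2 + 31*d + 12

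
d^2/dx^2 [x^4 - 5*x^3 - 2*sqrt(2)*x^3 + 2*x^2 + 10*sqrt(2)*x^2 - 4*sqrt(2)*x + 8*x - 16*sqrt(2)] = 12*x^2 - 30*x - 12*sqrt(2)*x + 4 + 20*sqrt(2)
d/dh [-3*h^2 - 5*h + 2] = -6*h - 5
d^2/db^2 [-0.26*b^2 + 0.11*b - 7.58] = -0.520000000000000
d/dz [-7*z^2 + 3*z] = 3 - 14*z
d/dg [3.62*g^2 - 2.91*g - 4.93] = 7.24*g - 2.91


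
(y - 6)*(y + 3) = y^2 - 3*y - 18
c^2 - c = c*(c - 1)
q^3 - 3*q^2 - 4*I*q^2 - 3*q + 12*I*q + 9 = (q - 3)*(q - 3*I)*(q - I)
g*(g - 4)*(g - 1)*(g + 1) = g^4 - 4*g^3 - g^2 + 4*g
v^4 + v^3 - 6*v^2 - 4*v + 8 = (v - 2)*(v - 1)*(v + 2)^2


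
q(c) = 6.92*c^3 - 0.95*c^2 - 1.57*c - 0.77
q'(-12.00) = 3010.67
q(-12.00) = -12076.49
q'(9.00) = 1662.89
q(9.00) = 4952.83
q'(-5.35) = 602.80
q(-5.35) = -1079.22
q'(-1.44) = 44.21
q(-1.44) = -21.14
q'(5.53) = 622.78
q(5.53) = 1131.75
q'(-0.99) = 20.66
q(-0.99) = -6.86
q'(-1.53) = 49.93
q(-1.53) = -25.38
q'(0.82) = 10.83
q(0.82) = 1.12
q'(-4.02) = 341.56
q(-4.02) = -459.37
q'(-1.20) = 30.60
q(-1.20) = -12.21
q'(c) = 20.76*c^2 - 1.9*c - 1.57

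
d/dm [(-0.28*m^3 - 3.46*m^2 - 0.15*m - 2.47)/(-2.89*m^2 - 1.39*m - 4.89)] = (0.8092*m^4 + 0.778400000000001*m^3 + 8.4835*m^2 + 19.5622*m - 2.6998)/(8.3521*m^4 + 8.0342*m^3 + 30.1963*m^2 + 13.5942*m + 23.9121)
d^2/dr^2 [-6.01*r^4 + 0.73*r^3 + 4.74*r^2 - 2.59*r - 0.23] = -72.12*r^2 + 4.38*r + 9.48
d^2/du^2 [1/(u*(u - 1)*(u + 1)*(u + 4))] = 2*(10*u^6 + 60*u^5 + 87*u^4 - 40*u^3 - 45*u^2 + 12*u + 16)/(u^3*(u^9 + 12*u^8 + 45*u^7 + 28*u^6 - 141*u^5 - 156*u^4 + 143*u^3 + 180*u^2 - 48*u - 64))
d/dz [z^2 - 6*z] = 2*z - 6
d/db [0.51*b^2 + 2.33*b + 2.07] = 1.02*b + 2.33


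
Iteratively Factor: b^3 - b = (b)*(b^2 - 1) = b*(b - 1)*(b + 1)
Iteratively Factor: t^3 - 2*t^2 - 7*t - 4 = (t + 1)*(t^2 - 3*t - 4) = (t - 4)*(t + 1)*(t + 1)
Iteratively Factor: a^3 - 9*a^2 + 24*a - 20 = (a - 5)*(a^2 - 4*a + 4) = (a - 5)*(a - 2)*(a - 2)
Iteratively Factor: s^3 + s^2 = (s)*(s^2 + s) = s*(s + 1)*(s)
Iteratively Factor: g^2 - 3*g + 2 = (g - 1)*(g - 2)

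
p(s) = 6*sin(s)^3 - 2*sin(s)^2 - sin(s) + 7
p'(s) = 18*sin(s)^2*cos(s) - 4*sin(s)*cos(s) - cos(s)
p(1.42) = 9.85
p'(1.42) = 1.90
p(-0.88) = 3.84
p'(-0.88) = 8.14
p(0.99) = 8.27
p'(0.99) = 4.52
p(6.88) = 6.87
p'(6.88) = 2.02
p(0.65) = 6.99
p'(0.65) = 2.52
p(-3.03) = 7.08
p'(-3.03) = 0.33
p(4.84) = 0.17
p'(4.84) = 2.63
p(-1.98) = 1.60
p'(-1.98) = -7.09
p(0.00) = 7.00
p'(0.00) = -1.00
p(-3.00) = 7.08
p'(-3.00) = 0.08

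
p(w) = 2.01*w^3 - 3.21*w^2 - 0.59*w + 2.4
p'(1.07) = -0.56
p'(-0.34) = 2.29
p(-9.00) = -1717.59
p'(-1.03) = 12.42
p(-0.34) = 2.15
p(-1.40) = -8.58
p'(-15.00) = 1452.46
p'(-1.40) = 20.22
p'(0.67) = -2.18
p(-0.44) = 1.87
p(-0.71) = 0.48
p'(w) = 6.03*w^2 - 6.42*w - 0.59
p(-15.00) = -7494.75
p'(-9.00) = 545.62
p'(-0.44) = 3.40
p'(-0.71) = 7.01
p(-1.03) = -2.59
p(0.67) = 1.17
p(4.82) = 150.06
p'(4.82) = 108.56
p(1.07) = 0.56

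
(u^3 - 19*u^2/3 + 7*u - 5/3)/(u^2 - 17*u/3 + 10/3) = (3*u^2 - 4*u + 1)/(3*u - 2)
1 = 1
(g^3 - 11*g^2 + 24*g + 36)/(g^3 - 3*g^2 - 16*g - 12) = (g - 6)/(g + 2)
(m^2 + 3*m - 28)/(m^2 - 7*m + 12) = (m + 7)/(m - 3)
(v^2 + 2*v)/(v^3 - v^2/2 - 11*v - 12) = 2*v/(2*v^2 - 5*v - 12)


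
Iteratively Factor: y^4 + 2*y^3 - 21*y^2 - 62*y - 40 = (y + 2)*(y^3 - 21*y - 20) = (y - 5)*(y + 2)*(y^2 + 5*y + 4) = (y - 5)*(y + 1)*(y + 2)*(y + 4)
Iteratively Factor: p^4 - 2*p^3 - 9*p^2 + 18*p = (p)*(p^3 - 2*p^2 - 9*p + 18) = p*(p - 2)*(p^2 - 9) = p*(p - 2)*(p + 3)*(p - 3)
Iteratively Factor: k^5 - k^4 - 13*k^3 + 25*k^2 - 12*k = (k - 1)*(k^4 - 13*k^2 + 12*k) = (k - 1)*(k + 4)*(k^3 - 4*k^2 + 3*k) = (k - 1)^2*(k + 4)*(k^2 - 3*k) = (k - 3)*(k - 1)^2*(k + 4)*(k)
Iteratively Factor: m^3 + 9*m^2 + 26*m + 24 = (m + 3)*(m^2 + 6*m + 8) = (m + 3)*(m + 4)*(m + 2)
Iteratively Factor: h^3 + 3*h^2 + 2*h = (h + 1)*(h^2 + 2*h) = h*(h + 1)*(h + 2)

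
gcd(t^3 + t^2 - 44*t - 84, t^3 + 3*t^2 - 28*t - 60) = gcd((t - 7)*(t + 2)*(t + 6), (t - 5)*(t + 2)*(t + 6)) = t^2 + 8*t + 12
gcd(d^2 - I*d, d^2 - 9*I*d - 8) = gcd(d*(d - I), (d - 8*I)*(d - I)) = d - I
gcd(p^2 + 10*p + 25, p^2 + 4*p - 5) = p + 5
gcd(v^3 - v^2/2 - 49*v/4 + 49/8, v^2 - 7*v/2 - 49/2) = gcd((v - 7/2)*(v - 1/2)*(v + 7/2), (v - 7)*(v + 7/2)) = v + 7/2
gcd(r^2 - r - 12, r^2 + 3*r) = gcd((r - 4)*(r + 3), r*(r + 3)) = r + 3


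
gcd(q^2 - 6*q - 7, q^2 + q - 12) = 1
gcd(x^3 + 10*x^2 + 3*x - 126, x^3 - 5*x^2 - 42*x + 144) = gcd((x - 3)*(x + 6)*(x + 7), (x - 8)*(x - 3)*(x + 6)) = x^2 + 3*x - 18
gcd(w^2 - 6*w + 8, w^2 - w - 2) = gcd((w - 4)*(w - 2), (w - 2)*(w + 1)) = w - 2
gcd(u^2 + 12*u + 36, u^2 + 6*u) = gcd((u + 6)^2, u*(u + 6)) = u + 6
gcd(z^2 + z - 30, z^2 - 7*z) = 1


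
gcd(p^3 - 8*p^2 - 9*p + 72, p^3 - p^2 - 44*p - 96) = p^2 - 5*p - 24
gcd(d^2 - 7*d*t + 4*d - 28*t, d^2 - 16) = d + 4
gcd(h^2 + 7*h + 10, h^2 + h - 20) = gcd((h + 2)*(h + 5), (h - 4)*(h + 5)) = h + 5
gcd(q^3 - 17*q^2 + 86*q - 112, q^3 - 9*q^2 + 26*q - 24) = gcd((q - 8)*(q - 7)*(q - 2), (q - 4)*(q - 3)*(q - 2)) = q - 2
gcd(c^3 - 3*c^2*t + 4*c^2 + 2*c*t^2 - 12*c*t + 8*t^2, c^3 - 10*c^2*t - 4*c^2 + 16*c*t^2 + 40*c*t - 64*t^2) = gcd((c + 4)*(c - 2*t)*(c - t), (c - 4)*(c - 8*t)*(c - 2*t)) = -c + 2*t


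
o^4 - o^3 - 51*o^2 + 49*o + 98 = (o - 7)*(o - 2)*(o + 1)*(o + 7)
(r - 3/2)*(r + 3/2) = r^2 - 9/4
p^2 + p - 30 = (p - 5)*(p + 6)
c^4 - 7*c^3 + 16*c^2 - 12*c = c*(c - 3)*(c - 2)^2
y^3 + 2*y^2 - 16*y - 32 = (y - 4)*(y + 2)*(y + 4)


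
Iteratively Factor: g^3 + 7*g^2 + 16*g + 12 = (g + 2)*(g^2 + 5*g + 6) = (g + 2)*(g + 3)*(g + 2)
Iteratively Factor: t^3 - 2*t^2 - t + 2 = (t + 1)*(t^2 - 3*t + 2) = (t - 1)*(t + 1)*(t - 2)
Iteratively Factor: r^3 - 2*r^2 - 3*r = (r - 3)*(r^2 + r) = (r - 3)*(r + 1)*(r)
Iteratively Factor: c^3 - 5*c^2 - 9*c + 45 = (c + 3)*(c^2 - 8*c + 15) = (c - 5)*(c + 3)*(c - 3)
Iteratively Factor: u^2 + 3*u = (u)*(u + 3)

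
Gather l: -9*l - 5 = -9*l - 5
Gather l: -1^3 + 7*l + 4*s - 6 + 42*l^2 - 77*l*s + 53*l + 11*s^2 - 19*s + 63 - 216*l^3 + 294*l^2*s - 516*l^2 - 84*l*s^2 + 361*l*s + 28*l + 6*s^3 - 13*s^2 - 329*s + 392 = -216*l^3 + l^2*(294*s - 474) + l*(-84*s^2 + 284*s + 88) + 6*s^3 - 2*s^2 - 344*s + 448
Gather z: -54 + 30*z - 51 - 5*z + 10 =25*z - 95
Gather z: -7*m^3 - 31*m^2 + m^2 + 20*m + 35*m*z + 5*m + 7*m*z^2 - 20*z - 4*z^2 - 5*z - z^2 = -7*m^3 - 30*m^2 + 25*m + z^2*(7*m - 5) + z*(35*m - 25)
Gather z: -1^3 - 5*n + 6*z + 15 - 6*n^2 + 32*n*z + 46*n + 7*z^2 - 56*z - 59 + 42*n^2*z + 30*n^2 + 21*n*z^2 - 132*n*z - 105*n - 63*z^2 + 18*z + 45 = 24*n^2 - 64*n + z^2*(21*n - 56) + z*(42*n^2 - 100*n - 32)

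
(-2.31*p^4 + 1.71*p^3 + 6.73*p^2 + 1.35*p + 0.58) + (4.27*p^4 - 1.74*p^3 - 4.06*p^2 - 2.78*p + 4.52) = 1.96*p^4 - 0.03*p^3 + 2.67*p^2 - 1.43*p + 5.1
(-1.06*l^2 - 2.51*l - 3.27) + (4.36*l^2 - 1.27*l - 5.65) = 3.3*l^2 - 3.78*l - 8.92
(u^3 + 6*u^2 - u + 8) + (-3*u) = u^3 + 6*u^2 - 4*u + 8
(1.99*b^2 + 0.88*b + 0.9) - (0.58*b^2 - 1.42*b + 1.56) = 1.41*b^2 + 2.3*b - 0.66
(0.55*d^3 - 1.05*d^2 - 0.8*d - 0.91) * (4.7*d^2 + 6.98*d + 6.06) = 2.585*d^5 - 1.096*d^4 - 7.756*d^3 - 16.224*d^2 - 11.1998*d - 5.5146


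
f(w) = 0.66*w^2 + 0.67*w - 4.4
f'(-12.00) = -15.17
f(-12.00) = 82.60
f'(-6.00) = -7.25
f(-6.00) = 15.34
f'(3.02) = 4.66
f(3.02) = 3.64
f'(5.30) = 7.67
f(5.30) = 17.69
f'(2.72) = 4.26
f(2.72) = 2.31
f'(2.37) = 3.80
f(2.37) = 0.90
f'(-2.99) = -3.28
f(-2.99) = -0.50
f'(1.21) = 2.27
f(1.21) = -2.62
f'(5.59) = 8.05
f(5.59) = 19.97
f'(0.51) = 1.34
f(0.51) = -3.89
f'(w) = 1.32*w + 0.67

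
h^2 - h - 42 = (h - 7)*(h + 6)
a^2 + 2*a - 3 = (a - 1)*(a + 3)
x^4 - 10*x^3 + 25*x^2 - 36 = (x - 6)*(x - 3)*(x - 2)*(x + 1)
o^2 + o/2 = o*(o + 1/2)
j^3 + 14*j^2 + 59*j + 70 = (j + 2)*(j + 5)*(j + 7)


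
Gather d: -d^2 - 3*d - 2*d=-d^2 - 5*d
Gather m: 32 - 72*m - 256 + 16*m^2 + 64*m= 16*m^2 - 8*m - 224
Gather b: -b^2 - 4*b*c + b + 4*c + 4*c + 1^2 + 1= -b^2 + b*(1 - 4*c) + 8*c + 2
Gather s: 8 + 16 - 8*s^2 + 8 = 32 - 8*s^2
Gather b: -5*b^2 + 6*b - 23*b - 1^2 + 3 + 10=-5*b^2 - 17*b + 12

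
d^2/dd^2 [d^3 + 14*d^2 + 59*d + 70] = 6*d + 28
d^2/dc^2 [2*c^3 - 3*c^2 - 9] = 12*c - 6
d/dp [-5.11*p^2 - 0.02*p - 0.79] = -10.22*p - 0.02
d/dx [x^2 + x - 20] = 2*x + 1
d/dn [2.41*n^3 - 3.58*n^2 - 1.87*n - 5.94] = 7.23*n^2 - 7.16*n - 1.87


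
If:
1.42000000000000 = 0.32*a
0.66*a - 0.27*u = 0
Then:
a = 4.44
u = 10.85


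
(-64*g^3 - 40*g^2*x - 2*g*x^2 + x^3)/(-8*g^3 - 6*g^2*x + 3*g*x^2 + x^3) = (-16*g^2 - 6*g*x + x^2)/(-2*g^2 - g*x + x^2)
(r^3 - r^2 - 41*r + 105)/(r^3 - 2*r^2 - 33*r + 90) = (r + 7)/(r + 6)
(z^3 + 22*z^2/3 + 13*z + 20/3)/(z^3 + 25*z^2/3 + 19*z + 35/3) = (3*z + 4)/(3*z + 7)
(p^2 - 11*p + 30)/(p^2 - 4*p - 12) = (p - 5)/(p + 2)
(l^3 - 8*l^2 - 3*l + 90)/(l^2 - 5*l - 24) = (l^2 - 11*l + 30)/(l - 8)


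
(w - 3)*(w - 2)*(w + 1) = w^3 - 4*w^2 + w + 6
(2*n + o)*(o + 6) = 2*n*o + 12*n + o^2 + 6*o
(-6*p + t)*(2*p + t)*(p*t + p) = -12*p^3*t - 12*p^3 - 4*p^2*t^2 - 4*p^2*t + p*t^3 + p*t^2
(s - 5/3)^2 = s^2 - 10*s/3 + 25/9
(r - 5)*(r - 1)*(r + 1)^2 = r^4 - 4*r^3 - 6*r^2 + 4*r + 5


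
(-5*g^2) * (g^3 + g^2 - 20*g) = -5*g^5 - 5*g^4 + 100*g^3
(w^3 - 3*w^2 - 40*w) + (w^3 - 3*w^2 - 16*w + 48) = 2*w^3 - 6*w^2 - 56*w + 48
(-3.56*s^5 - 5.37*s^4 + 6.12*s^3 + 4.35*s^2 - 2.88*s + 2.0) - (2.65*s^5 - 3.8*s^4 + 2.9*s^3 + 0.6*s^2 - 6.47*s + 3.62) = -6.21*s^5 - 1.57*s^4 + 3.22*s^3 + 3.75*s^2 + 3.59*s - 1.62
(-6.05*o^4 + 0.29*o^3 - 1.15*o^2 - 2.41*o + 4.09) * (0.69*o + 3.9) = -4.1745*o^5 - 23.3949*o^4 + 0.3375*o^3 - 6.1479*o^2 - 6.5769*o + 15.951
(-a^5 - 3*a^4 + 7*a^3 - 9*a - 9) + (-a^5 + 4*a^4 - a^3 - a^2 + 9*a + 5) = -2*a^5 + a^4 + 6*a^3 - a^2 - 4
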